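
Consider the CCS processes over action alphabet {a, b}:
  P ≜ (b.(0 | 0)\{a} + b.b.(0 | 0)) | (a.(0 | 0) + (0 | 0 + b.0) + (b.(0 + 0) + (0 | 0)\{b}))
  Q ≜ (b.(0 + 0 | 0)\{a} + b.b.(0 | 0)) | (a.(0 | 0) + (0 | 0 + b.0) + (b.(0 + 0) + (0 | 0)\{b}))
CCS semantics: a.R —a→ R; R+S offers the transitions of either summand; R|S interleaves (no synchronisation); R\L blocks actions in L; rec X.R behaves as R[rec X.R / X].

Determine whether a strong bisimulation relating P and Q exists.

P ~ Q

P's transition system — 16 states:
  s0 = (b.(0 | 0)\{a} + b.b.(0 | 0)) | (a.(0 | 0) + (0 | 0 + b.0) + (b.(0 + 0) + (0 | 0)\{b})) has moves ··a··> s1, ··b··> s2, ··b··> s3, ··b··> s4, ··b··> s5
  s1 = (b.(0 | 0)\{a} + b.b.(0 | 0)) | (0 | 0) has moves ··b··> s6, ··b··> s7
  s2 = (0 | 0)\{a} | (a.(0 | 0) + (0 | 0 + b.0) + (b.(0 + 0) + (0 | 0)\{b})) has moves ··a··> s6, ··b··> s8, ··b··> s9
  s3 = (b.(0 | 0)\{a} + b.b.(0 | 0)) | (0 + 0) has moves ··b··> s10, ··b··> s8
  s4 = (b.(0 | 0)\{a} + b.b.(0 | 0)) | 0 has moves ··b··> s11, ··b··> s9
  s5 = b.(0 | 0) | (a.(0 | 0) + (0 | 0 + b.0) + (b.(0 + 0) + (0 | 0)\{b})) has moves ··a··> s7, ··b··> s10, ··b··> s11, ··b··> s12
  s6 = (0 | 0)\{a} | (0 | 0) has moves stopped
  s7 = b.(0 | 0) | (0 | 0) has moves ··b··> s13
  s8 = (0 | 0)\{a} | (0 + 0) has moves stopped
  s9 = (0 | 0)\{a} | 0 has moves stopped
  s10 = b.(0 | 0) | (0 + 0) has moves ··b··> s14
  s11 = b.(0 | 0) | 0 has moves ··b··> s15
  s12 = 0 | 0 | (a.(0 | 0) + (0 | 0 + b.0) + (b.(0 + 0) + (0 | 0)\{b})) has moves ··a··> s13, ··b··> s14, ··b··> s15
  s13 = 0 | 0 | (0 | 0) has moves stopped
  s14 = 0 | 0 | (0 + 0) has moves stopped
  s15 = 0 | 0 | 0 has moves stopped
Q's transition system — 16 states:
  t0 = (b.(0 + 0 | 0)\{a} + b.b.(0 | 0)) | (a.(0 | 0) + (0 | 0 + b.0) + (b.(0 + 0) + (0 | 0)\{b})) has moves ··a··> t1, ··b··> t2, ··b··> t3, ··b··> t4, ··b··> t5
  t1 = (b.(0 + 0 | 0)\{a} + b.b.(0 | 0)) | (0 | 0) has moves ··b··> t6, ··b··> t7
  t2 = (0 + 0 | 0)\{a} | (a.(0 | 0) + (0 | 0 + b.0) + (b.(0 + 0) + (0 | 0)\{b})) has moves ··a··> t6, ··b··> t8, ··b··> t9
  t3 = (b.(0 + 0 | 0)\{a} + b.b.(0 | 0)) | (0 + 0) has moves ··b··> t10, ··b··> t8
  t4 = (b.(0 + 0 | 0)\{a} + b.b.(0 | 0)) | 0 has moves ··b··> t11, ··b··> t9
  t5 = b.(0 | 0) | (a.(0 | 0) + (0 | 0 + b.0) + (b.(0 + 0) + (0 | 0)\{b})) has moves ··a··> t7, ··b··> t10, ··b··> t11, ··b··> t12
  t6 = (0 + 0 | 0)\{a} | (0 | 0) has moves stopped
  t7 = b.(0 | 0) | (0 | 0) has moves ··b··> t13
  t8 = (0 + 0 | 0)\{a} | (0 + 0) has moves stopped
  t9 = (0 + 0 | 0)\{a} | 0 has moves stopped
  t10 = b.(0 | 0) | (0 + 0) has moves ··b··> t14
  t11 = b.(0 | 0) | 0 has moves ··b··> t15
  t12 = 0 | 0 | (a.(0 | 0) + (0 | 0 + b.0) + (b.(0 + 0) + (0 | 0)\{b})) has moves ··a··> t13, ··b··> t14, ··b··> t15
  t13 = 0 | 0 | (0 | 0) has moves stopped
  t14 = 0 | 0 | (0 + 0) has moves stopped
  t15 = 0 | 0 | 0 has moves stopped
Bisimilarity quotient blocks:
  B0 = {s0, t0}
  B1 = {s1, s3, s4, t1, t3, t4}
  B2 = {s13, s14, s15, s6, s8, s9, t13, t14, t15, t6, t8, t9}
  B3 = {s10, s11, s7, t10, t11, t7}
  B4 = {s5, t5}
  B5 = {s12, s2, t12, t2}
s0 ∈ B0, t0 ∈ B0 → same block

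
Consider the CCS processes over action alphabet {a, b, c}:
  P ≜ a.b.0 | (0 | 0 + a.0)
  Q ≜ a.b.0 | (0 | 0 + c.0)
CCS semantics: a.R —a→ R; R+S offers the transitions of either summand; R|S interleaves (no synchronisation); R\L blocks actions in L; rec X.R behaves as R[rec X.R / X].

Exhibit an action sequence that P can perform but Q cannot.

aa

Reachable graph of P (6 states):
  u0 = a.b.0 | (0 | 0 + a.0) :: -a-> u1, -a-> u2
  u1 = a.b.0 | 0 :: -a-> u3
  u2 = b.0 | (0 | 0 + a.0) :: -a-> u3, -b-> u4
  u3 = b.0 | 0 :: -b-> u5
  u4 = 0 | (0 | 0 + a.0) :: -a-> u5
  u5 = 0 | 0 :: ·
Reachable graph of Q (6 states):
  v0 = a.b.0 | (0 | 0 + c.0) :: -a-> v1, -c-> v2
  v1 = b.0 | (0 | 0 + c.0) :: -b-> v3, -c-> v4
  v2 = a.b.0 | 0 :: -a-> v4
  v3 = 0 | (0 | 0 + c.0) :: -c-> v5
  v4 = b.0 | 0 :: -b-> v5
  v5 = 0 | 0 :: ·
Run σ = ⟨aa⟩ on P: start {u0}
  step 1 (a): {u1, u2}
  step 2 (a): {u3}
  P completes σ.
Run σ = ⟨aa⟩ on Q: start {v0}
  step 1 (a): {v1}
  step 2 (a): ∅  — Q cannot continue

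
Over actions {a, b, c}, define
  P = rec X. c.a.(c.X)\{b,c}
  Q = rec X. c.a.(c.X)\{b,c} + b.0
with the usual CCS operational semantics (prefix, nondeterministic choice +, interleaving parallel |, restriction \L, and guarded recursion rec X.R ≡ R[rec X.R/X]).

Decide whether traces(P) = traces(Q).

LTS(P): 3 reachable states
  s0 = rec X. c.a.(c.X)\{b,c} | -c-> s1
  s1 = a.(c.(rec X. c.a.(c.X)\{b,c}))\{b,c} | -a-> s2
  s2 = (c.(rec X. c.a.(c.X)\{b,c}))\{b,c} | stopped
LTS(Q): 4 reachable states
  t0 = rec X. c.a.(c.X)\{b,c} + b.0 | -b-> t1, -c-> t2
  t1 = 0 | stopped
  t2 = a.(c.(rec X. c.a.(c.X)\{b,c} + b.0))\{b,c} | -a-> t3
  t3 = (c.(rec X. c.a.(c.X)\{b,c} + b.0))\{b,c} | stopped
Run σ = ⟨b⟩ on Q: start {t0}
  [1] b ⇒ {t1}
  — Q admits the full trace.
Run σ = ⟨b⟩ on P: start {s0}
  [1] b ⇒ ∅ (P stuck)

NO — witness ⟨b⟩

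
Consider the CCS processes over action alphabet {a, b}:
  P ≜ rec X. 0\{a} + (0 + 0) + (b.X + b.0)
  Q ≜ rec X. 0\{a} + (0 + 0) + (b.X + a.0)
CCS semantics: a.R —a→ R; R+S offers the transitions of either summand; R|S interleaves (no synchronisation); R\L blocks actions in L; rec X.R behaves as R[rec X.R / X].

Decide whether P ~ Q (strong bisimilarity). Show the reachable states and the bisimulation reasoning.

NO

Reachable graph of P (2 states):
  m0 = rec X. 0\{a} + (0 + 0) + (b.X + b.0) → ··b··> m0, ··b··> m1
  m1 = 0 → ·
Reachable graph of Q (2 states):
  n0 = rec X. 0\{a} + (0 + 0) + (b.X + a.0) → ··a··> n1, ··b··> n0
  n1 = 0 → ·
Bisimilarity quotient blocks:
  B0 = {m0}
  B1 = {m1, n1}
  B2 = {n0}
m0 ∈ B0, n0 ∈ B2 → different blocks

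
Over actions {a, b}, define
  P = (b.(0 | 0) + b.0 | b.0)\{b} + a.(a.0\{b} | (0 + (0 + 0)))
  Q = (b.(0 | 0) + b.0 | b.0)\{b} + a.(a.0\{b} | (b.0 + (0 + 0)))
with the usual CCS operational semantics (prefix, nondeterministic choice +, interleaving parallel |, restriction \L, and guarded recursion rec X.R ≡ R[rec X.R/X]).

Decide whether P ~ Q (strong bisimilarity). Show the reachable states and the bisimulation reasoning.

P's transition system — 3 states:
  m0 = (b.(0 | 0) + b.0 | b.0)\{b} + a.(a.0\{b} | (0 + (0 + 0))) ⊢ --a--▸ m1
  m1 = a.0\{b} | (0 + (0 + 0)) ⊢ --a--▸ m2
  m2 = 0\{b} | (0 + (0 + 0)) ⊢ deadlocked
Q's transition system — 5 states:
  n0 = (b.(0 | 0) + b.0 | b.0)\{b} + a.(a.0\{b} | (b.0 + (0 + 0))) ⊢ --a--▸ n1
  n1 = a.0\{b} | (b.0 + (0 + 0)) ⊢ --a--▸ n2, --b--▸ n3
  n2 = 0\{b} | (b.0 + (0 + 0)) ⊢ --b--▸ n4
  n3 = a.0\{b} | 0 ⊢ --a--▸ n4
  n4 = 0\{b} | 0 ⊢ deadlocked
Coarsest stable partition (strong bisimilarity classes):
  B0 = {m0}
  B1 = {m1, n3}
  B2 = {m2, n4}
  B3 = {n0}
  B4 = {n1}
  B5 = {n2}
m0 ∈ B0, n0 ∈ B3 → different blocks

P ≁ Q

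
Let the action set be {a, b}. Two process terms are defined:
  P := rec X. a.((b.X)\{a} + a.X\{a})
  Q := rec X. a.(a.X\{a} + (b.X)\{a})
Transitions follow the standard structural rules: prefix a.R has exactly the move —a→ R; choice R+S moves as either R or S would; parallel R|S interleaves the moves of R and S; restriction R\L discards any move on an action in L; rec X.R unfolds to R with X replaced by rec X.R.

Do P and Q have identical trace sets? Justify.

Reachable graph of P (3 states):
  u0 = rec X. a.((b.X)\{a} + a.X\{a}) ⊢ —a→ u1
  u1 = (b.(rec X. a.((b.X)\{a} + a.X\{a})))\{a} + a.(rec X. a.((b.X)\{a} + a.X\{a}))\{a} ⊢ —a→ u2, —b→ u2
  u2 = (rec X. a.((b.X)\{a} + a.X\{a}))\{a} ⊢ ∅
Reachable graph of Q (3 states):
  v0 = rec X. a.(a.X\{a} + (b.X)\{a}) ⊢ —a→ v1
  v1 = a.(rec X. a.(a.X\{a} + (b.X)\{a}))\{a} + (b.(rec X. a.(a.X\{a} + (b.X)\{a})))\{a} ⊢ —a→ v2, —b→ v2
  v2 = (rec X. a.(a.X\{a} + (b.X)\{a}))\{a} ⊢ ∅
Coarsest stable partition (strong bisimilarity classes):
  B0 = {u0, v0}
  B1 = {u1, v1}
  B2 = {u2, v2}
u0 ∈ B0, v0 ∈ B0 → same block
Bisimilar ⇒ trace-equivalent.

trace-equivalent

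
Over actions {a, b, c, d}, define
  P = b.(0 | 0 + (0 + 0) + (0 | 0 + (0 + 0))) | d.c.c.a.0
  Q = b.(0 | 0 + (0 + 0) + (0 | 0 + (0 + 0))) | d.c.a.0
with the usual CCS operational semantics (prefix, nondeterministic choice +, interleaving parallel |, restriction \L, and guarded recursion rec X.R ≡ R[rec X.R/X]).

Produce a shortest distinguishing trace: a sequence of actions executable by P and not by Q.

dcc

P's transition system — 10 states:
  s0 = b.(0 | 0 + (0 + 0) + (0 | 0 + (0 + 0))) | d.c.c.a.0 :: -b-> s1, -d-> s2
  s1 = (0 | 0 + (0 + 0) + (0 | 0 + (0 + 0))) | d.c.c.a.0 :: -d-> s3
  s2 = b.(0 | 0 + (0 + 0) + (0 | 0 + (0 + 0))) | c.c.a.0 :: -b-> s3, -c-> s4
  s3 = (0 | 0 + (0 + 0) + (0 | 0 + (0 + 0))) | c.c.a.0 :: -c-> s5
  s4 = b.(0 | 0 + (0 + 0) + (0 | 0 + (0 + 0))) | c.a.0 :: -b-> s5, -c-> s6
  s5 = (0 | 0 + (0 + 0) + (0 | 0 + (0 + 0))) | c.a.0 :: -c-> s7
  s6 = b.(0 | 0 + (0 + 0) + (0 | 0 + (0 + 0))) | a.0 :: -a-> s8, -b-> s7
  s7 = (0 | 0 + (0 + 0) + (0 | 0 + (0 + 0))) | a.0 :: -a-> s9
  s8 = b.(0 | 0 + (0 + 0) + (0 | 0 + (0 + 0))) | 0 :: -b-> s9
  s9 = (0 | 0 + (0 + 0) + (0 | 0 + (0 + 0))) | 0 :: (no moves)
Q's transition system — 8 states:
  t0 = b.(0 | 0 + (0 + 0) + (0 | 0 + (0 + 0))) | d.c.a.0 :: -b-> t1, -d-> t2
  t1 = (0 | 0 + (0 + 0) + (0 | 0 + (0 + 0))) | d.c.a.0 :: -d-> t3
  t2 = b.(0 | 0 + (0 + 0) + (0 | 0 + (0 + 0))) | c.a.0 :: -b-> t3, -c-> t4
  t3 = (0 | 0 + (0 + 0) + (0 | 0 + (0 + 0))) | c.a.0 :: -c-> t5
  t4 = b.(0 | 0 + (0 + 0) + (0 | 0 + (0 + 0))) | a.0 :: -a-> t6, -b-> t5
  t5 = (0 | 0 + (0 + 0) + (0 | 0 + (0 + 0))) | a.0 :: -a-> t7
  t6 = b.(0 | 0 + (0 + 0) + (0 | 0 + (0 + 0))) | 0 :: -b-> t7
  t7 = (0 | 0 + (0 + 0) + (0 | 0 + (0 + 0))) | 0 :: (no moves)
Executing dcc from P (initial set {s0}):
  step 1 (d): {s2}
  step 2 (c): {s4}
  step 3 (c): {s6}
  P completes σ.
Executing dcc from Q (initial set {t0}):
  step 1 (d): {t2}
  step 2 (c): {t4}
  step 3 (c): ∅ (Q stuck)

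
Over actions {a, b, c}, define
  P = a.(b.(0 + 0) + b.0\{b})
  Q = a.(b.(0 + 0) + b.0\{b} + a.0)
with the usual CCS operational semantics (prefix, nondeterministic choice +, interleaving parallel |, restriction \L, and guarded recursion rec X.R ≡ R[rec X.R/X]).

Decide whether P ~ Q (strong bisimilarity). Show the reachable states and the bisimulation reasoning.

P's transition system — 4 states:
  p0 = a.(b.(0 + 0) + b.0\{b}) | ··a··> p1
  p1 = b.(0 + 0) + b.0\{b} | ··b··> p2, ··b··> p3
  p2 = 0 + 0 | stopped
  p3 = 0\{b} | stopped
Q's transition system — 5 states:
  q0 = a.(b.(0 + 0) + b.0\{b} + a.0) | ··a··> q1
  q1 = b.(0 + 0) + b.0\{b} + a.0 | ··a··> q2, ··b··> q3, ··b··> q4
  q2 = 0 | stopped
  q3 = 0 + 0 | stopped
  q4 = 0\{b} | stopped
Partition-refinement fixed point:
  B0 = {p0}
  B1 = {p1}
  B2 = {p2, p3, q2, q3, q4}
  B3 = {q0}
  B4 = {q1}
p0 ∈ B0, q0 ∈ B3 → different blocks

not bisimilar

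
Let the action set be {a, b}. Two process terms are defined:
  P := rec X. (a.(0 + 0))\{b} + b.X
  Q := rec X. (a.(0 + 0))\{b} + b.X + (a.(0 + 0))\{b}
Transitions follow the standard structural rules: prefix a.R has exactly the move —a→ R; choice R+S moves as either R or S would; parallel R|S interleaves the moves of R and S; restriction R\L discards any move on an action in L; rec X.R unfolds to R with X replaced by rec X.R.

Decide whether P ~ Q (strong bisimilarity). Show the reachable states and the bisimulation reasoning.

YES

Reachable graph of P (2 states):
  p0 = rec X. (a.(0 + 0))\{b} + b.X | ··a··> p1, ··b··> p0
  p1 = (0 + 0)\{b} | deadlocked
Reachable graph of Q (2 states):
  q0 = rec X. (a.(0 + 0))\{b} + b.X + (a.(0 + 0))\{b} | ··a··> q1, ··b··> q0
  q1 = (0 + 0)\{b} | deadlocked
Bisimilarity quotient blocks:
  B0 = {p0, q0}
  B1 = {p1, q1}
p0 ∈ B0, q0 ∈ B0 → same block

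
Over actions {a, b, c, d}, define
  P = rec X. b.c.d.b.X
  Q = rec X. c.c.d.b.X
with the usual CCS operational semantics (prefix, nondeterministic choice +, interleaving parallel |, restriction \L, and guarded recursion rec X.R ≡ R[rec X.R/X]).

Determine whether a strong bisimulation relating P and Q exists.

P ≁ Q

LTS(P): 4 reachable states
  s0 = rec X. b.c.d.b.X | ··b··> s1
  s1 = c.d.b.(rec X. b.c.d.b.X) | ··c··> s2
  s2 = d.b.(rec X. b.c.d.b.X) | ··d··> s3
  s3 = b.(rec X. b.c.d.b.X) | ··b··> s0
LTS(Q): 4 reachable states
  t0 = rec X. c.c.d.b.X | ··c··> t1
  t1 = c.d.b.(rec X. c.c.d.b.X) | ··c··> t2
  t2 = d.b.(rec X. c.c.d.b.X) | ··d··> t3
  t3 = b.(rec X. c.c.d.b.X) | ··b··> t0
Coarsest stable partition (strong bisimilarity classes):
  B0 = {s0}
  B1 = {s1}
  B2 = {s2}
  B3 = {s3}
  B4 = {t0}
  B5 = {t1}
  B6 = {t2}
  B7 = {t3}
s0 ∈ B0, t0 ∈ B4 → different blocks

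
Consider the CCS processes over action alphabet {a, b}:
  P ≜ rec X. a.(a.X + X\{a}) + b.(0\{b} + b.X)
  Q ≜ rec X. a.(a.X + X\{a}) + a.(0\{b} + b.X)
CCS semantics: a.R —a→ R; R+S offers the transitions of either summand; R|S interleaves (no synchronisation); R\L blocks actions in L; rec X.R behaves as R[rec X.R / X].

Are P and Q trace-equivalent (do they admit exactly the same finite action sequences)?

LTS(P): 5 reachable states
  m0 = rec X. a.(a.X + X\{a}) + b.(0\{b} + b.X) | =a=> m1, =b=> m2
  m1 = a.(rec X. a.(a.X + X\{a}) + b.(0\{b} + b.X)) + (rec X. a.(a.X + X\{a}) + b.(0\{b} + b.X))\{a} | =a=> m0, =b=> m3
  m2 = 0\{b} + b.(rec X. a.(a.X + X\{a}) + b.(0\{b} + b.X)) | =b=> m0
  m3 = (0\{b} + b.(rec X. a.(a.X + X\{a}) + b.(0\{b} + b.X)))\{a} | =b=> m4
  m4 = (rec X. a.(a.X + X\{a}) + b.(0\{b} + b.X))\{a} | =b=> m3
LTS(Q): 3 reachable states
  n0 = rec X. a.(a.X + X\{a}) + a.(0\{b} + b.X) | =a=> n1, =a=> n2
  n1 = 0\{b} + b.(rec X. a.(a.X + X\{a}) + a.(0\{b} + b.X)) | =b=> n0
  n2 = a.(rec X. a.(a.X + X\{a}) + a.(0\{b} + b.X)) + (rec X. a.(a.X + X\{a}) + a.(0\{b} + b.X))\{a} | =a=> n0
Trace ⟨b⟩ through P, begin at {m0}:
  step 1 (b): {m2}
  ✓ P
Trace ⟨b⟩ through Q, begin at {n0}:
  step 1 (b): no successor for Q

NO — witness ⟨b⟩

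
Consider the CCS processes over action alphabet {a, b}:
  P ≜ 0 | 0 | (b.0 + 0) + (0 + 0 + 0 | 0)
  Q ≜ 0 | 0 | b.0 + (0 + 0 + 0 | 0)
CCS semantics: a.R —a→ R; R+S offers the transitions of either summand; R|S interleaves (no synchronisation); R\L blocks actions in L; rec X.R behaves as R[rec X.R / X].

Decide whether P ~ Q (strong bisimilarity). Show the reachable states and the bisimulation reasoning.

bisimilar

P's transition system — 2 states:
  p0 = 0 | 0 | (b.0 + 0) + (0 + 0 + 0 | 0) :: --b--▸ p1
  p1 = 0 | 0 | 0 :: ∅
Q's transition system — 2 states:
  q0 = 0 | 0 | b.0 + (0 + 0 + 0 | 0) :: --b--▸ q1
  q1 = 0 | 0 | 0 :: ∅
Bisimilarity quotient blocks:
  B0 = {p0, q0}
  B1 = {p1, q1}
p0 ∈ B0, q0 ∈ B0 → same block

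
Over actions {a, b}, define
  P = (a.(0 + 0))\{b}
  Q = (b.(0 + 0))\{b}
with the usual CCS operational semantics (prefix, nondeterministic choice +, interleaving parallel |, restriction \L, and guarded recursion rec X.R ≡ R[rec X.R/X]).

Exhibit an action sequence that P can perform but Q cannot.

P's transition system — 2 states:
  p0 = (a.(0 + 0))\{b} | -a-> p1
  p1 = (0 + 0)\{b} | ·
Q's transition system — 1 states:
  q0 = (b.(0 + 0))\{b} | ·
Executing a from P (initial set {p0}):
  after a @ step 1: {p1}
  P completes σ.
Executing a from Q (initial set {q0}):
  after a @ step 1: ∅  — Q cannot continue

a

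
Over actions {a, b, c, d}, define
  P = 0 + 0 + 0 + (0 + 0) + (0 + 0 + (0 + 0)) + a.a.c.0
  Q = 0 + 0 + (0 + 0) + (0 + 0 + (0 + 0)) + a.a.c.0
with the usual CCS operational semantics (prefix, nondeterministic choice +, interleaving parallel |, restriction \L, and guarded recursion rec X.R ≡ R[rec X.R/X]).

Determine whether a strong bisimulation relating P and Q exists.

LTS(P): 4 reachable states
  s0 = 0 + 0 + 0 + (0 + 0) + (0 + 0 + (0 + 0)) + a.a.c.0 ⊢ --a--▸ s1
  s1 = a.c.0 ⊢ --a--▸ s2
  s2 = c.0 ⊢ --c--▸ s3
  s3 = 0 ⊢ (no moves)
LTS(Q): 4 reachable states
  t0 = 0 + 0 + (0 + 0) + (0 + 0 + (0 + 0)) + a.a.c.0 ⊢ --a--▸ t1
  t1 = a.c.0 ⊢ --a--▸ t2
  t2 = c.0 ⊢ --c--▸ t3
  t3 = 0 ⊢ (no moves)
Partition-refinement fixed point:
  B0 = {s0, t0}
  B1 = {s1, t1}
  B2 = {s2, t2}
  B3 = {s3, t3}
s0 ∈ B0, t0 ∈ B0 → same block

bisimilar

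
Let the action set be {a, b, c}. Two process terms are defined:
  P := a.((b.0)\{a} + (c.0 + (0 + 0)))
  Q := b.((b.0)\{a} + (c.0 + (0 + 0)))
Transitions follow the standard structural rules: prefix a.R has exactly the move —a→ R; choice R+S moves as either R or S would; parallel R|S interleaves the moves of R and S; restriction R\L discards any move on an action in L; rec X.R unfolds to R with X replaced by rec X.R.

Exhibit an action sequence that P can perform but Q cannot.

a

P's transition system — 4 states:
  p0 = a.((b.0)\{a} + (c.0 + (0 + 0))) :: —a→ p1
  p1 = (b.0)\{a} + (c.0 + (0 + 0)) :: —b→ p2, —c→ p3
  p2 = 0\{a} :: (no moves)
  p3 = 0 :: (no moves)
Q's transition system — 4 states:
  q0 = b.((b.0)\{a} + (c.0 + (0 + 0))) :: —b→ q1
  q1 = (b.0)\{a} + (c.0 + (0 + 0)) :: —b→ q2, —c→ q3
  q2 = 0\{a} :: (no moves)
  q3 = 0 :: (no moves)
Trace ⟨a⟩ through P, begin at {p0}:
  after a @ step 1: {p1}
  ✓ P
Trace ⟨a⟩ through Q, begin at {q0}:
  after a @ step 1: ∅ (Q stuck)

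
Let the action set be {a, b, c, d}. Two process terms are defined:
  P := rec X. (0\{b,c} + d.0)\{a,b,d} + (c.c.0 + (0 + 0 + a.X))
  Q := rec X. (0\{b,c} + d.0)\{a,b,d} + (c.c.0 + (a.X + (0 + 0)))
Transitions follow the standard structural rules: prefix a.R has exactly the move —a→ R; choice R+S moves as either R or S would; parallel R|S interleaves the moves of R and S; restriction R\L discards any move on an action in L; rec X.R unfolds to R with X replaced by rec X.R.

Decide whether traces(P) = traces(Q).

P's transition system — 3 states:
  u0 = rec X. (0\{b,c} + d.0)\{a,b,d} + (c.c.0 + (0 + 0 + a.X)) ⊢ -a-> u0, -c-> u1
  u1 = c.0 ⊢ -c-> u2
  u2 = 0 ⊢ (no moves)
Q's transition system — 3 states:
  v0 = rec X. (0\{b,c} + d.0)\{a,b,d} + (c.c.0 + (a.X + (0 + 0))) ⊢ -a-> v0, -c-> v1
  v1 = c.0 ⊢ -c-> v2
  v2 = 0 ⊢ (no moves)
Coarsest stable partition (strong bisimilarity classes):
  B0 = {u0, v0}
  B1 = {u1, v1}
  B2 = {u2, v2}
u0 ∈ B0, v0 ∈ B0 → same block
Bisimilar ⇒ trace-equivalent.

trace-equivalent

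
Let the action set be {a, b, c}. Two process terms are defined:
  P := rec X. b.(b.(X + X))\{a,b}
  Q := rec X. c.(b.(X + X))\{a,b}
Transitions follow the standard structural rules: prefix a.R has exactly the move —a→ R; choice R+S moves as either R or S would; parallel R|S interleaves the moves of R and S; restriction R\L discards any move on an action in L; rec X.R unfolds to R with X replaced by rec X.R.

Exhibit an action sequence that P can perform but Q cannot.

LTS(P): 2 reachable states
  m0 = rec X. b.(b.(X + X))\{a,b} :: ··b··> m1
  m1 = (b.((rec X. b.(b.(X + X))\{a,b}) + (rec X. b.(b.(X + X))\{a,b})))\{a,b} :: deadlocked
LTS(Q): 2 reachable states
  n0 = rec X. c.(b.(X + X))\{a,b} :: ··c··> n1
  n1 = (b.((rec X. c.(b.(X + X))\{a,b}) + (rec X. c.(b.(X + X))\{a,b})))\{a,b} :: deadlocked
Executing b from P (initial set {m0}):
  after b @ step 1: {m1}
  P completes σ.
Executing b from Q (initial set {n0}):
  after b @ step 1: no successor for Q

b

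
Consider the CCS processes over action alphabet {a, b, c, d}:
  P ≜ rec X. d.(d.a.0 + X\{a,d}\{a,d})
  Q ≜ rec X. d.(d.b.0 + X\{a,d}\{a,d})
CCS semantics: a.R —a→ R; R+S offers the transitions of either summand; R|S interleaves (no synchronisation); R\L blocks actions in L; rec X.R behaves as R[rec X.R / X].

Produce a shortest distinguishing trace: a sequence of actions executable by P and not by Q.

dda

LTS(P): 4 reachable states
  u0 = rec X. d.(d.a.0 + X\{a,d}\{a,d}) → --d--▸ u1
  u1 = d.a.0 + (rec X. d.(d.a.0 + X\{a,d}\{a,d}))\{a,d}\{a,d} → --d--▸ u2
  u2 = a.0 → --a--▸ u3
  u3 = 0 → ∅
LTS(Q): 4 reachable states
  v0 = rec X. d.(d.b.0 + X\{a,d}\{a,d}) → --d--▸ v1
  v1 = d.b.0 + (rec X. d.(d.b.0 + X\{a,d}\{a,d}))\{a,d}\{a,d} → --d--▸ v2
  v2 = b.0 → --b--▸ v3
  v3 = 0 → ∅
Executing dda from P (initial set {u0}):
  step 1 (d): {u1}
  step 2 (d): {u2}
  step 3 (a): {u3}
  ✓ P
Executing dda from Q (initial set {v0}):
  step 1 (d): {v1}
  step 2 (d): {v2}
  step 3 (a): ∅ (Q stuck)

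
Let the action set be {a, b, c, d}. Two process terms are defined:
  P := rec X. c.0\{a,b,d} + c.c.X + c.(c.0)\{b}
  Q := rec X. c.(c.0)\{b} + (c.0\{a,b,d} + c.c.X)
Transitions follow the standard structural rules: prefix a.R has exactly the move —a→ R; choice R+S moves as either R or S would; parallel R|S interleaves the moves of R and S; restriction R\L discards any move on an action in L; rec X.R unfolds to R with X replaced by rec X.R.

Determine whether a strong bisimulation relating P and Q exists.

bisimilar

P's transition system — 5 states:
  p0 = rec X. c.0\{a,b,d} + c.c.X + c.(c.0)\{b} ⊢ —c→ p1, —c→ p2, —c→ p3
  p1 = (c.0)\{b} ⊢ —c→ p4
  p2 = 0\{a,b,d} ⊢ ∅
  p3 = c.(rec X. c.0\{a,b,d} + c.c.X + c.(c.0)\{b}) ⊢ —c→ p0
  p4 = 0\{b} ⊢ ∅
Q's transition system — 5 states:
  q0 = rec X. c.(c.0)\{b} + (c.0\{a,b,d} + c.c.X) ⊢ —c→ q1, —c→ q2, —c→ q3
  q1 = (c.0)\{b} ⊢ —c→ q4
  q2 = 0\{a,b,d} ⊢ ∅
  q3 = c.(rec X. c.(c.0)\{b} + (c.0\{a,b,d} + c.c.X)) ⊢ —c→ q0
  q4 = 0\{b} ⊢ ∅
Bisimilarity quotient blocks:
  B0 = {p0, q0}
  B1 = {p1, q1}
  B2 = {p2, p4, q2, q4}
  B3 = {p3, q3}
p0 ∈ B0, q0 ∈ B0 → same block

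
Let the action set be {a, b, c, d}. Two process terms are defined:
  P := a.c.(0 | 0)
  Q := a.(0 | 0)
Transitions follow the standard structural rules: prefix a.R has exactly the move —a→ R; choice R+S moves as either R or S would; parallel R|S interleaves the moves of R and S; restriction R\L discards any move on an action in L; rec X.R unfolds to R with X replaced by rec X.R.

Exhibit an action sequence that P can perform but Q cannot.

Reachable graph of P (3 states):
  u0 = a.c.(0 | 0) has moves —a→ u1
  u1 = c.(0 | 0) has moves —c→ u2
  u2 = 0 | 0 has moves (no moves)
Reachable graph of Q (2 states):
  v0 = a.(0 | 0) has moves —a→ v1
  v1 = 0 | 0 has moves (no moves)
Run σ = ⟨ac⟩ on P: start {u0}
  after a @ step 1: {u1}
  after c @ step 2: {u2}
  P completes σ.
Run σ = ⟨ac⟩ on Q: start {v0}
  after a @ step 1: {v1}
  after c @ step 2: no successor for Q

ac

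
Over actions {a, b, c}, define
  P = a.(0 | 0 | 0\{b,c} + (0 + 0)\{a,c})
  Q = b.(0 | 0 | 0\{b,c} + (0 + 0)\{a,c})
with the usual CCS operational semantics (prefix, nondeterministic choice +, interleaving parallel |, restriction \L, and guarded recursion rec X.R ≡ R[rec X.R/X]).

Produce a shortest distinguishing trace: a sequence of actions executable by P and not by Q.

a

Reachable graph of P (2 states):
  u0 = a.(0 | 0 | 0\{b,c} + (0 + 0)\{a,c}) | ··a··> u1
  u1 = 0 | 0 | 0\{b,c} + (0 + 0)\{a,c} | (no moves)
Reachable graph of Q (2 states):
  v0 = b.(0 | 0 | 0\{b,c} + (0 + 0)\{a,c}) | ··b··> v1
  v1 = 0 | 0 | 0\{b,c} + (0 + 0)\{a,c} | (no moves)
Executing a from P (initial set {u0}):
  step 1 (a): {u1}
  ✓ P
Executing a from Q (initial set {v0}):
  step 1 (a): no successor for Q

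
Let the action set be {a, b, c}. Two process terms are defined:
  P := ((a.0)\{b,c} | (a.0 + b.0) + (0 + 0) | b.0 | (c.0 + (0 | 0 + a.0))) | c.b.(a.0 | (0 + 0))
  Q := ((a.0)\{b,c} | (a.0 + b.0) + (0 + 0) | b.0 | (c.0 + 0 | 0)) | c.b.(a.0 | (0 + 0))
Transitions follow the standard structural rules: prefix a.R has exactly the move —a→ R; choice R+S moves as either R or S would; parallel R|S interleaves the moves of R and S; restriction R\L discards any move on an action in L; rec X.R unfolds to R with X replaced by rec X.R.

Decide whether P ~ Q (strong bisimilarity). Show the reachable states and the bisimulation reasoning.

P ≁ Q

LTS(P): 28 reachable states
  u0 = ((a.0)\{b,c} | (a.0 + b.0) + (0 + 0) | b.0 | (c.0 + (0 | 0 + a.0))) | c.b.(a.0 | (0 + 0)) | --a--▸ u1, --a--▸ u2, --a--▸ u3, --b--▸ u2, --b--▸ u4, --c--▸ u1, --c--▸ u5
  u1 = (0 + 0) | b.0 | 0 | c.b.(a.0 | (0 + 0)) | --b--▸ u6, --c--▸ u7
  u2 = (a.0)\{b,c} | 0 | c.b.(a.0 | (0 + 0)) | --a--▸ u8, --c--▸ u9
  u3 = 0\{b,c} | (a.0 + b.0) | c.b.(a.0 | (0 + 0)) | --a--▸ u8, --b--▸ u8, --c--▸ u10
  u4 = (0 + 0) | 0 | (c.0 + (0 | 0 + a.0)) | c.b.(a.0 | (0 + 0)) | --a--▸ u6, --c--▸ u11, --c--▸ u6
  u5 = ((a.0)\{b,c} | (a.0 + b.0) + (0 + 0) | b.0 | (c.0 + (0 | 0 + a.0))) | b.(a.0 | (0 + 0)) | --a--▸ u10, --a--▸ u7, --a--▸ u9, --b--▸ u11, --b--▸ u12, --b--▸ u9, --c--▸ u7
  u6 = (0 + 0) | 0 | 0 | c.b.(a.0 | (0 + 0)) | --c--▸ u13
  u7 = (0 + 0) | b.0 | 0 | b.(a.0 | (0 + 0)) | --b--▸ u13, --b--▸ u14
  u8 = 0\{b,c} | 0 | c.b.(a.0 | (0 + 0)) | --c--▸ u15
  u9 = (a.0)\{b,c} | 0 | b.(a.0 | (0 + 0)) | --a--▸ u15, --b--▸ u16
  u10 = 0\{b,c} | (a.0 + b.0) | b.(a.0 | (0 + 0)) | --a--▸ u15, --b--▸ u15, --b--▸ u17
  u11 = (0 + 0) | 0 | (c.0 + (0 | 0 + a.0)) | b.(a.0 | (0 + 0)) | --a--▸ u13, --b--▸ u18, --c--▸ u13
  u12 = ((a.0)\{b,c} | (a.0 + b.0) + (0 + 0) | b.0 | (c.0 + (0 | 0 + a.0))) | (a.0 | (0 + 0)) | --a--▸ u14, --a--▸ u16, --a--▸ u17, --a--▸ u19, --b--▸ u16, --b--▸ u18, --c--▸ u14
  u13 = (0 + 0) | 0 | 0 | b.(a.0 | (0 + 0)) | --b--▸ u20
  u14 = (0 + 0) | b.0 | 0 | (a.0 | (0 + 0)) | --a--▸ u21, --b--▸ u20
  u15 = 0\{b,c} | 0 | b.(a.0 | (0 + 0)) | --b--▸ u22
  u16 = (a.0)\{b,c} | 0 | (a.0 | (0 + 0)) | --a--▸ u22, --a--▸ u23
  u17 = 0\{b,c} | (a.0 + b.0) | (a.0 | (0 + 0)) | --a--▸ u22, --a--▸ u24, --b--▸ u22
  u18 = (0 + 0) | 0 | (c.0 + (0 | 0 + a.0)) | (a.0 | (0 + 0)) | --a--▸ u20, --a--▸ u25, --c--▸ u20
  u19 = ((a.0)\{b,c} | (a.0 + b.0) + (0 + 0) | b.0 | (c.0 + (0 | 0 + a.0))) | (0 | (0 + 0)) | --a--▸ u21, --a--▸ u23, --a--▸ u24, --b--▸ u23, --b--▸ u25, --c--▸ u21
  u20 = (0 + 0) | 0 | 0 | (a.0 | (0 + 0)) | --a--▸ u26
  u21 = (0 + 0) | b.0 | 0 | (0 | (0 + 0)) | --b--▸ u26
  u22 = 0\{b,c} | 0 | (a.0 | (0 + 0)) | --a--▸ u27
  u23 = (a.0)\{b,c} | 0 | (0 | (0 + 0)) | --a--▸ u27
  u24 = 0\{b,c} | (a.0 + b.0) | (0 | (0 + 0)) | --a--▸ u27, --b--▸ u27
  u25 = (0 + 0) | 0 | (c.0 + (0 | 0 + a.0)) | (0 | (0 + 0)) | --a--▸ u26, --c--▸ u26
  u26 = (0 + 0) | 0 | 0 | (0 | (0 + 0)) | (no moves)
  u27 = 0\{b,c} | 0 | (0 | (0 + 0)) | (no moves)
LTS(Q): 28 reachable states
  v0 = ((a.0)\{b,c} | (a.0 + b.0) + (0 + 0) | b.0 | (c.0 + 0 | 0)) | c.b.(a.0 | (0 + 0)) | --a--▸ v1, --a--▸ v2, --b--▸ v1, --b--▸ v3, --c--▸ v4, --c--▸ v5
  v1 = (a.0)\{b,c} | 0 | c.b.(a.0 | (0 + 0)) | --a--▸ v6, --c--▸ v7
  v2 = 0\{b,c} | (a.0 + b.0) | c.b.(a.0 | (0 + 0)) | --a--▸ v6, --b--▸ v6, --c--▸ v8
  v3 = (0 + 0) | 0 | (c.0 + 0 | 0) | c.b.(a.0 | (0 + 0)) | --c--▸ v10, --c--▸ v9
  v4 = ((a.0)\{b,c} | (a.0 + b.0) + (0 + 0) | b.0 | (c.0 + 0 | 0)) | b.(a.0 | (0 + 0)) | --a--▸ v7, --a--▸ v8, --b--▸ v11, --b--▸ v7, --b--▸ v9, --c--▸ v12
  v5 = (0 + 0) | b.0 | 0 | c.b.(a.0 | (0 + 0)) | --b--▸ v10, --c--▸ v12
  v6 = 0\{b,c} | 0 | c.b.(a.0 | (0 + 0)) | --c--▸ v13
  v7 = (a.0)\{b,c} | 0 | b.(a.0 | (0 + 0)) | --a--▸ v13, --b--▸ v14
  v8 = 0\{b,c} | (a.0 + b.0) | b.(a.0 | (0 + 0)) | --a--▸ v13, --b--▸ v13, --b--▸ v15
  v9 = (0 + 0) | 0 | (c.0 + 0 | 0) | b.(a.0 | (0 + 0)) | --b--▸ v16, --c--▸ v17
  v10 = (0 + 0) | 0 | 0 | c.b.(a.0 | (0 + 0)) | --c--▸ v17
  v11 = ((a.0)\{b,c} | (a.0 + b.0) + (0 + 0) | b.0 | (c.0 + 0 | 0)) | (a.0 | (0 + 0)) | --a--▸ v14, --a--▸ v15, --a--▸ v18, --b--▸ v14, --b--▸ v16, --c--▸ v19
  v12 = (0 + 0) | b.0 | 0 | b.(a.0 | (0 + 0)) | --b--▸ v17, --b--▸ v19
  v13 = 0\{b,c} | 0 | b.(a.0 | (0 + 0)) | --b--▸ v20
  v14 = (a.0)\{b,c} | 0 | (a.0 | (0 + 0)) | --a--▸ v20, --a--▸ v21
  v15 = 0\{b,c} | (a.0 + b.0) | (a.0 | (0 + 0)) | --a--▸ v20, --a--▸ v22, --b--▸ v20
  v16 = (0 + 0) | 0 | (c.0 + 0 | 0) | (a.0 | (0 + 0)) | --a--▸ v23, --c--▸ v24
  v17 = (0 + 0) | 0 | 0 | b.(a.0 | (0 + 0)) | --b--▸ v24
  v18 = ((a.0)\{b,c} | (a.0 + b.0) + (0 + 0) | b.0 | (c.0 + 0 | 0)) | (0 | (0 + 0)) | --a--▸ v21, --a--▸ v22, --b--▸ v21, --b--▸ v23, --c--▸ v25
  v19 = (0 + 0) | b.0 | 0 | (a.0 | (0 + 0)) | --a--▸ v25, --b--▸ v24
  v20 = 0\{b,c} | 0 | (a.0 | (0 + 0)) | --a--▸ v26
  v21 = (a.0)\{b,c} | 0 | (0 | (0 + 0)) | --a--▸ v26
  v22 = 0\{b,c} | (a.0 + b.0) | (0 | (0 + 0)) | --a--▸ v26, --b--▸ v26
  v23 = (0 + 0) | 0 | (c.0 + 0 | 0) | (0 | (0 + 0)) | --c--▸ v27
  v24 = (0 + 0) | 0 | 0 | (a.0 | (0 + 0)) | --a--▸ v27
  v25 = (0 + 0) | b.0 | 0 | (0 | (0 + 0)) | --b--▸ v27
  v26 = 0\{b,c} | 0 | (0 | (0 + 0)) | (no moves)
  v27 = (0 + 0) | 0 | 0 | (0 | (0 + 0)) | (no moves)
Coarsest stable partition (strong bisimilarity classes):
  B0 = {u0}
  B1 = {u5}
  B2 = {u9, v7}
  B3 = {u16, v14}
  B4 = {u20, u22, u23, v20, v21, v24}
  B5 = {u26, u27, v26, v27}
  B6 = {u13, u15, v13, v17}
  B7 = {u12}
  B8 = {u18}
  B9 = {u25}
  B10 = {u14, v19}
  B11 = {u21, v25}
  B12 = {u17, v15}
  B13 = {u24, v22}
  B14 = {u19}
  B15 = {u10, v8}
  B16 = {u11}
  B17 = {u7, v12}
  B18 = {u2, v1}
  B19 = {u6, u8, v10, v6}
  B20 = {u1, v5}
  B21 = {u3, v2}
  B22 = {u4}
  B23 = {v0}
  B24 = {v4}
  B25 = {v9}
  B26 = {v16}
  B27 = {v23}
  B28 = {v11}
  B29 = {v18}
  B30 = {v3}
u0 ∈ B0, v0 ∈ B23 → different blocks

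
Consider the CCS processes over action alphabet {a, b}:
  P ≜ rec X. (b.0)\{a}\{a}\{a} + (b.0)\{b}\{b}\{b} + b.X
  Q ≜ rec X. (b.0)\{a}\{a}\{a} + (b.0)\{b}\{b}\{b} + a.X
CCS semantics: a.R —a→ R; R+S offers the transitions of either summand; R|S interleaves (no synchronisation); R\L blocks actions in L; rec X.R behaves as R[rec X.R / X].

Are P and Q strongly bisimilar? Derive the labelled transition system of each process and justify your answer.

P's transition system — 2 states:
  s0 = rec X. (b.0)\{a}\{a}\{a} + (b.0)\{b}\{b}\{b} + b.X :: --b--▸ s0, --b--▸ s1
  s1 = 0\{a}\{a}\{a} :: (no moves)
Q's transition system — 2 states:
  t0 = rec X. (b.0)\{a}\{a}\{a} + (b.0)\{b}\{b}\{b} + a.X :: --a--▸ t0, --b--▸ t1
  t1 = 0\{a}\{a}\{a} :: (no moves)
Partition-refinement fixed point:
  B0 = {s0}
  B1 = {s1, t1}
  B2 = {t0}
s0 ∈ B0, t0 ∈ B2 → different blocks

not bisimilar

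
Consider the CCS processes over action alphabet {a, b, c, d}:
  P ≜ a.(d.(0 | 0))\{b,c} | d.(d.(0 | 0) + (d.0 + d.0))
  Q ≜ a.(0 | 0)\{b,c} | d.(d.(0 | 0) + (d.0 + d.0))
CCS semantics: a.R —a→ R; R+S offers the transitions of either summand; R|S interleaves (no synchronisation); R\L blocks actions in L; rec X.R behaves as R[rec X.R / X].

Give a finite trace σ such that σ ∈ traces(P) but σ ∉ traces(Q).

Reachable graph of P (12 states):
  s0 = a.(d.(0 | 0))\{b,c} | d.(d.(0 | 0) + (d.0 + d.0)) → -a-> s1, -d-> s2
  s1 = (d.(0 | 0))\{b,c} | d.(d.(0 | 0) + (d.0 + d.0)) → -d-> s3, -d-> s4
  s2 = a.(d.(0 | 0))\{b,c} | (d.(0 | 0) + (d.0 + d.0)) → -a-> s4, -d-> s5, -d-> s6
  s3 = (0 | 0)\{b,c} | d.(d.(0 | 0) + (d.0 + d.0)) → -d-> s7
  s4 = (d.(0 | 0))\{b,c} | (d.(0 | 0) + (d.0 + d.0)) → -d-> s7, -d-> s8, -d-> s9
  s5 = a.(d.(0 | 0))\{b,c} | (0 | 0) → -a-> s8
  s6 = a.(d.(0 | 0))\{b,c} | 0 → -a-> s9
  s7 = (0 | 0)\{b,c} | (d.(0 | 0) + (d.0 + d.0)) → -d-> s10, -d-> s11
  s8 = (d.(0 | 0))\{b,c} | (0 | 0) → -d-> s10
  s9 = (d.(0 | 0))\{b,c} | 0 → -d-> s11
  s10 = (0 | 0)\{b,c} | (0 | 0) → ·
  s11 = (0 | 0)\{b,c} | 0 → ·
Reachable graph of Q (8 states):
  t0 = a.(0 | 0)\{b,c} | d.(d.(0 | 0) + (d.0 + d.0)) → -a-> t1, -d-> t2
  t1 = (0 | 0)\{b,c} | d.(d.(0 | 0) + (d.0 + d.0)) → -d-> t3
  t2 = a.(0 | 0)\{b,c} | (d.(0 | 0) + (d.0 + d.0)) → -a-> t3, -d-> t4, -d-> t5
  t3 = (0 | 0)\{b,c} | (d.(0 | 0) + (d.0 + d.0)) → -d-> t6, -d-> t7
  t4 = a.(0 | 0)\{b,c} | (0 | 0) → -a-> t6
  t5 = a.(0 | 0)\{b,c} | 0 → -a-> t7
  t6 = (0 | 0)\{b,c} | (0 | 0) → ·
  t7 = (0 | 0)\{b,c} | 0 → ·
Run σ = ⟨addd⟩ on P: start {s0}
  [1] a ⇒ {s1}
  [2] d ⇒ {s3, s4}
  [3] d ⇒ {s7, s8, s9}
  [4] d ⇒ {s10, s11}
  ✓ P
Run σ = ⟨addd⟩ on Q: start {t0}
  [1] a ⇒ {t1}
  [2] d ⇒ {t3}
  [3] d ⇒ {t6, t7}
  [4] d ⇒ ∅ (Q stuck)

addd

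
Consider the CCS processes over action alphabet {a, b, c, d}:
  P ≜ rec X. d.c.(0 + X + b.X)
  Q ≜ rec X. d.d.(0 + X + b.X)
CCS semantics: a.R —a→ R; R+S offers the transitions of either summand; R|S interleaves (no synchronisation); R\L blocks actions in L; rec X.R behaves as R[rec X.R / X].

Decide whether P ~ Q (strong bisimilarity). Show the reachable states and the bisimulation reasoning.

not bisimilar

LTS(P): 3 reachable states
  m0 = rec X. d.c.(0 + X + b.X) :: =d=> m1
  m1 = c.(0 + (rec X. d.c.(0 + X + b.X)) + b.(rec X. d.c.(0 + X + b.X))) :: =c=> m2
  m2 = 0 + (rec X. d.c.(0 + X + b.X)) + b.(rec X. d.c.(0 + X + b.X)) :: =b=> m0, =d=> m1
LTS(Q): 3 reachable states
  n0 = rec X. d.d.(0 + X + b.X) :: =d=> n1
  n1 = d.(0 + (rec X. d.d.(0 + X + b.X)) + b.(rec X. d.d.(0 + X + b.X))) :: =d=> n2
  n2 = 0 + (rec X. d.d.(0 + X + b.X)) + b.(rec X. d.d.(0 + X + b.X)) :: =b=> n0, =d=> n1
Bisimilarity quotient blocks:
  B0 = {m0}
  B1 = {m1}
  B2 = {m2}
  B3 = {n0}
  B4 = {n1}
  B5 = {n2}
m0 ∈ B0, n0 ∈ B3 → different blocks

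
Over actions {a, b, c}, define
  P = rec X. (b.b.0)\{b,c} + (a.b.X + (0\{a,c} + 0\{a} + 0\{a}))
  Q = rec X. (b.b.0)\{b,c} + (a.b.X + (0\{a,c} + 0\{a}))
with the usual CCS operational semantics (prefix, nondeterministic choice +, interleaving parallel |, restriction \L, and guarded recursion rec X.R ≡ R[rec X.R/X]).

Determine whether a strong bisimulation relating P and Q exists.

P's transition system — 2 states:
  m0 = rec X. (b.b.0)\{b,c} + (a.b.X + (0\{a,c} + 0\{a} + 0\{a})) → =a=> m1
  m1 = b.(rec X. (b.b.0)\{b,c} + (a.b.X + (0\{a,c} + 0\{a} + 0\{a}))) → =b=> m0
Q's transition system — 2 states:
  n0 = rec X. (b.b.0)\{b,c} + (a.b.X + (0\{a,c} + 0\{a})) → =a=> n1
  n1 = b.(rec X. (b.b.0)\{b,c} + (a.b.X + (0\{a,c} + 0\{a}))) → =b=> n0
Bisimilarity quotient blocks:
  B0 = {m0, n0}
  B1 = {m1, n1}
m0 ∈ B0, n0 ∈ B0 → same block

bisimilar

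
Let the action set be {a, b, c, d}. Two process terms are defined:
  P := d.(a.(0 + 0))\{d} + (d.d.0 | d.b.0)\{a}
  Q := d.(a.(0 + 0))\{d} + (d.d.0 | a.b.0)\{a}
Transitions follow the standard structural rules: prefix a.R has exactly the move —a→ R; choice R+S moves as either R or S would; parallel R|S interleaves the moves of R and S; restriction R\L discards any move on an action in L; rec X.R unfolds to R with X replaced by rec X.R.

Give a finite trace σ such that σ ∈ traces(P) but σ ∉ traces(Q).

db

Reachable graph of P (11 states):
  u0 = d.(a.(0 + 0))\{d} + (d.d.0 | d.b.0)\{a} → ··d··> u1, ··d··> u2, ··d··> u3
  u1 = (a.(0 + 0))\{d} → ··a··> u4
  u2 = (d.0 | d.b.0)\{a} → ··d··> u5, ··d··> u6
  u3 = (d.d.0 | b.0)\{a} → ··b··> u7, ··d··> u6
  u4 = (0 + 0)\{d} → stopped
  u5 = (0 | d.b.0)\{a} → ··d··> u8
  u6 = (d.0 | b.0)\{a} → ··b··> u9, ··d··> u8
  u7 = (d.d.0 | 0)\{a} → ··d··> u9
  u8 = (0 | b.0)\{a} → ··b··> u10
  u9 = (d.0 | 0)\{a} → ··d··> u10
  u10 = (0 | 0)\{a} → stopped
Reachable graph of Q (5 states):
  v0 = d.(a.(0 + 0))\{d} + (d.d.0 | a.b.0)\{a} → ··d··> v1, ··d··> v2
  v1 = (a.(0 + 0))\{d} → ··a··> v3
  v2 = (d.0 | a.b.0)\{a} → ··d··> v4
  v3 = (0 + 0)\{d} → stopped
  v4 = (0 | a.b.0)\{a} → stopped
Trace ⟨db⟩ through P, begin at {u0}:
  after d @ step 1: {u1, u2, u3}
  after b @ step 2: {u7}
  ✓ P
Trace ⟨db⟩ through Q, begin at {v0}:
  after d @ step 1: {v1, v2}
  after b @ step 2: ∅ (Q stuck)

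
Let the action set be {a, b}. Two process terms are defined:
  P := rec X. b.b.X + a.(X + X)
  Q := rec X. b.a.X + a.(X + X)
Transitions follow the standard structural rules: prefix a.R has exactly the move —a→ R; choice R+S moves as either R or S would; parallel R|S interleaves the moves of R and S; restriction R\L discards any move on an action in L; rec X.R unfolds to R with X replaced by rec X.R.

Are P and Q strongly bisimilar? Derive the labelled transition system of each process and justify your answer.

LTS(P): 3 reachable states
  p0 = rec X. b.b.X + a.(X + X) → ··a··> p1, ··b··> p2
  p1 = (rec X. b.b.X + a.(X + X)) + (rec X. b.b.X + a.(X + X)) → ··a··> p1, ··b··> p2
  p2 = b.(rec X. b.b.X + a.(X + X)) → ··b··> p0
LTS(Q): 3 reachable states
  q0 = rec X. b.a.X + a.(X + X) → ··a··> q1, ··b··> q2
  q1 = (rec X. b.a.X + a.(X + X)) + (rec X. b.a.X + a.(X + X)) → ··a··> q1, ··b··> q2
  q2 = a.(rec X. b.a.X + a.(X + X)) → ··a··> q0
Partition-refinement fixed point:
  B0 = {p0, p1}
  B1 = {p2}
  B2 = {q0, q1}
  B3 = {q2}
p0 ∈ B0, q0 ∈ B2 → different blocks

not bisimilar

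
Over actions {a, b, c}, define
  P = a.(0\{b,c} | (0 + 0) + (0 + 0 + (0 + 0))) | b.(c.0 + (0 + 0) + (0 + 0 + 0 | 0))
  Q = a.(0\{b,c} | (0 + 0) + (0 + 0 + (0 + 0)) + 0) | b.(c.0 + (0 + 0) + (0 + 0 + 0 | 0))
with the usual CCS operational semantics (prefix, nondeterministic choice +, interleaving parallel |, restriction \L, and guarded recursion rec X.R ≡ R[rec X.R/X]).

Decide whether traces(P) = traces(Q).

P's transition system — 6 states:
  p0 = a.(0\{b,c} | (0 + 0) + (0 + 0 + (0 + 0))) | b.(c.0 + (0 + 0) + (0 + 0 + 0 | 0)) ⊢ =a=> p1, =b=> p2
  p1 = (0\{b,c} | (0 + 0) + (0 + 0 + (0 + 0))) | b.(c.0 + (0 + 0) + (0 + 0 + 0 | 0)) ⊢ =b=> p3
  p2 = a.(0\{b,c} | (0 + 0) + (0 + 0 + (0 + 0))) | (c.0 + (0 + 0) + (0 + 0 + 0 | 0)) ⊢ =a=> p3, =c=> p4
  p3 = (0\{b,c} | (0 + 0) + (0 + 0 + (0 + 0))) | (c.0 + (0 + 0) + (0 + 0 + 0 | 0)) ⊢ =c=> p5
  p4 = a.(0\{b,c} | (0 + 0) + (0 + 0 + (0 + 0))) | 0 ⊢ =a=> p5
  p5 = (0\{b,c} | (0 + 0) + (0 + 0 + (0 + 0))) | 0 ⊢ stopped
Q's transition system — 6 states:
  q0 = a.(0\{b,c} | (0 + 0) + (0 + 0 + (0 + 0)) + 0) | b.(c.0 + (0 + 0) + (0 + 0 + 0 | 0)) ⊢ =a=> q1, =b=> q2
  q1 = (0\{b,c} | (0 + 0) + (0 + 0 + (0 + 0)) + 0) | b.(c.0 + (0 + 0) + (0 + 0 + 0 | 0)) ⊢ =b=> q3
  q2 = a.(0\{b,c} | (0 + 0) + (0 + 0 + (0 + 0)) + 0) | (c.0 + (0 + 0) + (0 + 0 + 0 | 0)) ⊢ =a=> q3, =c=> q4
  q3 = (0\{b,c} | (0 + 0) + (0 + 0 + (0 + 0)) + 0) | (c.0 + (0 + 0) + (0 + 0 + 0 | 0)) ⊢ =c=> q5
  q4 = a.(0\{b,c} | (0 + 0) + (0 + 0 + (0 + 0)) + 0) | 0 ⊢ =a=> q5
  q5 = (0\{b,c} | (0 + 0) + (0 + 0 + (0 + 0)) + 0) | 0 ⊢ stopped
Coarsest stable partition (strong bisimilarity classes):
  B0 = {p0, q0}
  B1 = {p1, q1}
  B2 = {p3, q3}
  B3 = {p5, q5}
  B4 = {p2, q2}
  B5 = {p4, q4}
p0 ∈ B0, q0 ∈ B0 → same block
Bisimilar ⇒ trace-equivalent.

trace-equivalent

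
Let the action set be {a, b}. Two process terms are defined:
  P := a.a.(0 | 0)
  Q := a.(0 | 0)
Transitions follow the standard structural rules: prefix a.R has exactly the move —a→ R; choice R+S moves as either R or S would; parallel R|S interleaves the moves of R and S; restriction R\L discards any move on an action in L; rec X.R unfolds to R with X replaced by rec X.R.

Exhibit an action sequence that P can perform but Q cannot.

aa

LTS(P): 3 reachable states
  m0 = a.a.(0 | 0) has moves ··a··> m1
  m1 = a.(0 | 0) has moves ··a··> m2
  m2 = 0 | 0 has moves ·
LTS(Q): 2 reachable states
  n0 = a.(0 | 0) has moves ··a··> n1
  n1 = 0 | 0 has moves ·
Run σ = ⟨aa⟩ on P: start {m0}
  after a @ step 1: {m1}
  after a @ step 2: {m2}
  P completes σ.
Run σ = ⟨aa⟩ on Q: start {n0}
  after a @ step 1: {n1}
  after a @ step 2: ∅ (Q stuck)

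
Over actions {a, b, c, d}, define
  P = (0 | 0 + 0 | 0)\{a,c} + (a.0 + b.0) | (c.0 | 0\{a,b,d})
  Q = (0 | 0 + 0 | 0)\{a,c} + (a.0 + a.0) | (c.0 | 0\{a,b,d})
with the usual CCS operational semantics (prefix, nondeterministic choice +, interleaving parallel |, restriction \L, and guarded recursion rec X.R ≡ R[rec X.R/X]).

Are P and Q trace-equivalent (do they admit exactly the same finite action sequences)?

P's transition system — 4 states:
  p0 = (0 | 0 + 0 | 0)\{a,c} + (a.0 + b.0) | (c.0 | 0\{a,b,d}) :: —a→ p1, —b→ p1, —c→ p2
  p1 = 0 | (c.0 | 0\{a,b,d}) :: —c→ p3
  p2 = (a.0 + b.0) | (0 | 0\{a,b,d}) :: —a→ p3, —b→ p3
  p3 = 0 | (0 | 0\{a,b,d}) :: ·
Q's transition system — 4 states:
  q0 = (0 | 0 + 0 | 0)\{a,c} + (a.0 + a.0) | (c.0 | 0\{a,b,d}) :: —a→ q1, —c→ q2
  q1 = 0 | (c.0 | 0\{a,b,d}) :: —c→ q3
  q2 = (a.0 + a.0) | (0 | 0\{a,b,d}) :: —a→ q3
  q3 = 0 | (0 | 0\{a,b,d}) :: ·
Run σ = ⟨b⟩ on P: start {p0}
  [1] b ⇒ {p1}
  P completes σ.
Run σ = ⟨b⟩ on Q: start {q0}
  [1] b ⇒ ∅  — Q cannot continue

traces(P) ≠ traces(Q) — witness ⟨b⟩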